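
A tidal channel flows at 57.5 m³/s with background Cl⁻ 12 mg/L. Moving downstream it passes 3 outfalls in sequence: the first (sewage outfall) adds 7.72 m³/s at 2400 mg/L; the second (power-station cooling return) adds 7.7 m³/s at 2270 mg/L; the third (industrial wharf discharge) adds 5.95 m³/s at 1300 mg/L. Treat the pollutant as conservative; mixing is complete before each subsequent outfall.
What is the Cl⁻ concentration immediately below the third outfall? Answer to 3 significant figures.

After outfall 1: Q = 57.50 + 7.720 = 65.22 m³/s; C = (57.50·12.00 + 7.720·2400)/65.22 = 294.7 mg/L.
After outfall 2: Q = 65.22 + 7.700 = 72.92 m³/s; C = (65.22·294.7 + 7.700·2270)/72.92 = 503.3 mg/L.
After outfall 3: Q = 72.92 + 5.950 = 78.87 m³/s; C = (72.92·503.3 + 5.950·1300)/78.87 = 563.4 mg/L.

563 mg/L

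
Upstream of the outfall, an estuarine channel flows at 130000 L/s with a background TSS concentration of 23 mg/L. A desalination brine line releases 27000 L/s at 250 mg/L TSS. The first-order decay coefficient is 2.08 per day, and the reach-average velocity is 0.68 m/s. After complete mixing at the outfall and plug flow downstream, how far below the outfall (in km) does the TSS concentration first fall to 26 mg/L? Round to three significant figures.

Mixed concentration C = ΣQC/ΣQ = (130000·23.00 + 27000·250.0) / 157000 = 9740000/157000 = 62.04 mg/L.
Set 62.04·exp(−k·t) = 26 → t = ln(62.04/26)/k = 36120 s = 10.03 h.
Distance = v·t = 0.68·36120 = 24560 m = 24.56 km.

24.6 km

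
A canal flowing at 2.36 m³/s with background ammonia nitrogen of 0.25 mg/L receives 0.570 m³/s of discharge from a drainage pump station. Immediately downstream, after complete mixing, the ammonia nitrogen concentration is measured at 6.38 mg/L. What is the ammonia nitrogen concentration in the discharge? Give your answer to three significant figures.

Mass balance: 2.360·0.2500 + 0.5700·Cₑ = 2.930·6.380
→ Cₑ = (2.930·6.380 − 2.360·0.2500) / 0.5700 = 31.76 mg/L.

31.8 mg/L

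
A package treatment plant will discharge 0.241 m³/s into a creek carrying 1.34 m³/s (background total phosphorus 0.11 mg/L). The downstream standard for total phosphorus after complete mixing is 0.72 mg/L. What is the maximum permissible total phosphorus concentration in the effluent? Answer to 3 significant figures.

4.11 mg/L

At the limit, (Qr·Cr + Qe·Cₑ)/(Qr + Qe) = 0.72:
Cₑ = (1.581·0.72 − 1.340·0.1100) / 0.2410 = 4.112 mg/L.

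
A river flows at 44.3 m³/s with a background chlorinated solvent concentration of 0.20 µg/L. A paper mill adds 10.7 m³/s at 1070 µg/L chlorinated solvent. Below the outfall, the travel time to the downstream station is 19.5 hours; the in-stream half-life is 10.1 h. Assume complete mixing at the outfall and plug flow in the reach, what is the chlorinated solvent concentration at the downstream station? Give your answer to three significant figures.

54.6 µg/L

After mixing, C = (44.30·0.2000 + 10.70·1070) / 55.00 = 11460/55.00 = 208.3 µg/L.
Half-life 10.1 h → k = ln 2 / 10.1 = 0.06863 h⁻¹ = 1.647 d⁻¹.
First-order decay: C = 208.3·exp(−k·t) = 208.3·0.2623 = 54.64 µg/L.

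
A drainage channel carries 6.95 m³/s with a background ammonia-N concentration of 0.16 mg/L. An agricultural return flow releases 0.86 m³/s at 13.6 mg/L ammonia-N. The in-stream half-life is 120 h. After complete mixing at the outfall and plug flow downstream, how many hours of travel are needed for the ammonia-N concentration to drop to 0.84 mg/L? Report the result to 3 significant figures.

Mass balance: C = (6.950·0.1600 + 0.8600·13.60) / 7.810 = 12.81/7.810 = 1.640 mg/L.
Half-life 120 h → k = ln 2 / 120 = 0.005776 h⁻¹ = 0.1386 d⁻¹.
1.640·exp(−k·t) = 0.84 → t = ln(1.640/0.84)/k = 417000 s = 115.8 h.

116 h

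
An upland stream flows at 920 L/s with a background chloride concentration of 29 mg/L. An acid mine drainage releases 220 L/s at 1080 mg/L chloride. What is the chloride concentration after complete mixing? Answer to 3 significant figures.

Flow-weighted average: C = (920.0·29.00 + 220.0·1080) / 1140 = 264300/1140 = 231.8 mg/L.

232 mg/L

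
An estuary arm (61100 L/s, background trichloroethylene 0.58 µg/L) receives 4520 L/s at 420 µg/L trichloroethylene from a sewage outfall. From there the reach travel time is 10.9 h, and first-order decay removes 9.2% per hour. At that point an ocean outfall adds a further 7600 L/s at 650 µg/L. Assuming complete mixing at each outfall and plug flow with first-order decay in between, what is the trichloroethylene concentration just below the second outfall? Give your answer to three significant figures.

76.7 µg/L

Flow-weighted average: C = (61100·0.5800 + 4520·420.0) / 65620 = 1934000/65620 = 29.47 µg/L; combined flow 65620 L/s.
9.2%/h lost → k = −ln(1 − 0.092) = 0.09651 h⁻¹.
Decay over the reach: 29.47·exp(−kt) = 29.47·0.3492 = 10.29 µg/L.
Second outfall: C = (65620·10.29 + 7600·650.0)/73220 = 76.69 µg/L.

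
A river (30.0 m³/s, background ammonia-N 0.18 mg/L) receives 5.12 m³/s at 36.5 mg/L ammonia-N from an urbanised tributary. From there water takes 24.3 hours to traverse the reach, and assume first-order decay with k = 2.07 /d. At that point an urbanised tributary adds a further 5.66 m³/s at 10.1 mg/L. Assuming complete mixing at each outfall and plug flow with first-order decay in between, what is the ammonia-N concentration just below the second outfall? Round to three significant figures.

Mixed concentration C = ΣQC/ΣQ = (30.00·0.1800 + 5.120·36.50) / 35.12 = 192.3/35.12 = 5.475 mg/L; combined flow 35.12 m³/s.
Applying C = C₀e^(−kt): 5.475 × 0.1230 = 0.6732 mg/L.
At the second outfall, C = (35.12·0.6732 + 5.660·10.10) / (35.12 + 5.660) = 1.982 mg/L.

1.98 mg/L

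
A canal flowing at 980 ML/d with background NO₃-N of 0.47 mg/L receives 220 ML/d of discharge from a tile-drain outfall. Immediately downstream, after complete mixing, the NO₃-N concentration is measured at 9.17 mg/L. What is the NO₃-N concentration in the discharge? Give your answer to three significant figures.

Mass balance: 980.0·0.4700 + 220.0·Cₑ = 1200·9.170
→ Cₑ = (1200·9.170 − 980.0·0.4700) / 220.0 = 47.92 mg/L.

47.9 mg/L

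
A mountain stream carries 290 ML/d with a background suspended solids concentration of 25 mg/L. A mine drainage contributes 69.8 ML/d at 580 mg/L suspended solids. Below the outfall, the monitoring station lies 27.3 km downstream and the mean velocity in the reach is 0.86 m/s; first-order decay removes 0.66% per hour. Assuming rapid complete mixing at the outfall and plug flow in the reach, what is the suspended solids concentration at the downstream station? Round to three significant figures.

Mixed concentration C = ΣQC/ΣQ = (290.0·25.00 + 69.80·580.0) / 359.8 = 47730/359.8 = 132.7 mg/L.
Travel time t = 27.3·1000 / 0.86 = 31740 s = 8.818 h.
0.66%/h lost → k = −ln(1 − 0.0066) = 0.006622 h⁻¹.
First-order decay: C = 132.7·exp(−k·t) = 132.7·0.9433 = 125.1 mg/L.

125 mg/L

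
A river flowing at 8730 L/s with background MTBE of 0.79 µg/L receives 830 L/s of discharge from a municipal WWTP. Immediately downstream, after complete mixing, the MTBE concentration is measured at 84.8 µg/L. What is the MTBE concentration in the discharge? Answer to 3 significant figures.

Mass balance: 8730·0.7900 + 830.0·Cₑ = 9560·84.80
→ Cₑ = (9560·84.80 − 8730·0.7900) / 830.0 = 968.4 µg/L.

968 µg/L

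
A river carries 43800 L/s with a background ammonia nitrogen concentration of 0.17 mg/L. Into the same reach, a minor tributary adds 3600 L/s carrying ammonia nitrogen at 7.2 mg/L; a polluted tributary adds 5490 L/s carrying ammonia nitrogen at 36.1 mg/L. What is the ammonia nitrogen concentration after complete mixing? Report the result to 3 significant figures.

4.38 mg/L

After mixing, C = (43800·0.1700 + 3600·7.200 + 5490·36.10) / 52890 = 231600/52890 = 4.378 mg/L.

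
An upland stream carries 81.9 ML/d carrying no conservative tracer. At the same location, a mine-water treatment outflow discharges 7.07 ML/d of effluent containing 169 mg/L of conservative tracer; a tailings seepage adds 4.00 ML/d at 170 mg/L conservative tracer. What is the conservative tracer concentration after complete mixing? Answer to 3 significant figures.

Flow-weighted average: C = (81.90·0 + 7.070·169.0 + 4.000·170.0) / 92.97 = 1875/92.97 = 20.17 mg/L.

20.2 mg/L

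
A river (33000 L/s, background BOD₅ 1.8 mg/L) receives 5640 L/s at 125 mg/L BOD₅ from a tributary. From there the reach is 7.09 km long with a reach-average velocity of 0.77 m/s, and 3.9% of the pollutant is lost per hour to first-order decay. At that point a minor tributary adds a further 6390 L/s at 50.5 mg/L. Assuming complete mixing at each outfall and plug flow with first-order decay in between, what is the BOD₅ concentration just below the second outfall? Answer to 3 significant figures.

Flow-weighted average: C = (33000·1.800 + 5640·125.0) / 38640 = 764400/38640 = 19.78 mg/L; combined flow 38640 L/s.
Travel time t = 7.09·1000 / 0.77 = 9208 s = 2.558 h.
3.9%/h lost → k = −ln(1 − 0.039) = 0.03978 h⁻¹.
Applying C = C₀e^(−kt): 19.78 × 0.9033 = 17.87 mg/L.
At the second outfall, C = (38640·17.87 + 6390·50.50) / (38640 + 6390) = 22.50 mg/L.

22.5 mg/L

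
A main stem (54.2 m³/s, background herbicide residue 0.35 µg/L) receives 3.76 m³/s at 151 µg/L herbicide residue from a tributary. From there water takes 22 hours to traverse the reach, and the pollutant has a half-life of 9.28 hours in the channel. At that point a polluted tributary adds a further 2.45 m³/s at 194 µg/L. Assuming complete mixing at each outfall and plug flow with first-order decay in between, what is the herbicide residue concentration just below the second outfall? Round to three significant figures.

9.75 µg/L

Flow-weighted average: C = (54.20·0.3500 + 3.760·151.0) / 57.96 = 586.7/57.96 = 10.12 µg/L; combined flow 57.96 m³/s.
Half-life 9.28 h → k = ln 2 / 9.28 = 0.07469 h⁻¹ = 1.793 d⁻¹.
After decay, C = 10.12 × e^(−kt) = 10.12 × 0.1934 = 1.957 µg/L.
Second outfall: C = (57.96·1.957 + 2.450·194.0)/60.41 = 9.746 µg/L.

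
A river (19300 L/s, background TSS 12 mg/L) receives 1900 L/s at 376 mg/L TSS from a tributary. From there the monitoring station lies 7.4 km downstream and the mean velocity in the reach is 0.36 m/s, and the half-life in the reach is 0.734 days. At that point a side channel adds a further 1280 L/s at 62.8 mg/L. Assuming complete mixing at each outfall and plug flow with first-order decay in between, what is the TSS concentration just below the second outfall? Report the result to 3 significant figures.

37.2 mg/L

After mixing, C = (19300·12.00 + 1900·376.0) / 21200 = 946000/21200 = 44.62 mg/L; combined flow 21200 L/s.
Travel time t = 7.4·1000 / 0.36 = 20560 s = 5.710 h.
Half-life 0.734 d → k = ln 2 / 0.734 = 0.9443 d⁻¹.
Applying C = C₀e^(−kt): 44.62 × 0.7988 = 35.64 mg/L.
Second outfall: C = (21200·35.64 + 1280·62.80)/22480 = 37.19 mg/L.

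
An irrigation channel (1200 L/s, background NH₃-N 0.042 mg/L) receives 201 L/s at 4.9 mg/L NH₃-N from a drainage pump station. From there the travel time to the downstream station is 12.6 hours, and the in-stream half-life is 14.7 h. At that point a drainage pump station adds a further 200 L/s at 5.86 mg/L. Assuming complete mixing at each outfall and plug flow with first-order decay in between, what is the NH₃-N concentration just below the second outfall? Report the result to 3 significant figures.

After mixing, C = (1200·0.04200 + 201.0·4.900) / 1401 = 1035/1401 = 0.7390 mg/L; combined flow 1401 L/s.
Half-life 14.7 h → k = ln 2 / 14.7 = 0.04715 h⁻¹ = 1.132 d⁻¹.
After decay, C = 0.7390 × e^(−kt) = 0.7390 × 0.5520 = 0.4079 mg/L.
At the second outfall, C = (1401·0.4079 + 200.0·5.860) / (1401 + 200.0) = 1.089 mg/L.

1.09 mg/L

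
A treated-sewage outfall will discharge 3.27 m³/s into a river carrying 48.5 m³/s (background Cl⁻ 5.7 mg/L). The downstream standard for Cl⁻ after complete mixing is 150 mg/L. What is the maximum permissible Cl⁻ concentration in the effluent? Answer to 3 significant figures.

2290 mg/L

At the limit, (Qr·Cr + Qe·Cₑ)/(Qr + Qe) = 150:
Cₑ = (51.77·150 − 48.50·5.700) / 3.270 = 2290 mg/L.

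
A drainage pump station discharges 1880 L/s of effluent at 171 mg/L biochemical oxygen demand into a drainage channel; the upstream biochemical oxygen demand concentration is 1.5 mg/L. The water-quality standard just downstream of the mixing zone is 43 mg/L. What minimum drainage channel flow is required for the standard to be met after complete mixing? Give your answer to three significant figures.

Set C_mix = 43: (Q·1.500 + 1880·171.0) / (Q + 1880) = 43
→ Q = 1880·(171.0 − 43)/(43 − 1.500) = 5799 L/s.

5800 L/s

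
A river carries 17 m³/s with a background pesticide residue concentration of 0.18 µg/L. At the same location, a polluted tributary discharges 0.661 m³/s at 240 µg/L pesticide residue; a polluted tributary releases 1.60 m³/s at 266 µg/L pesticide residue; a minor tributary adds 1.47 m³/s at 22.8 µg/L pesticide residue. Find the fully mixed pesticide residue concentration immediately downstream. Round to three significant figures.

Mixed concentration C = ΣQC/ΣQ = (17.00·0.1800 + 0.6610·240.0 + 1.600·266.0 + 1.470·22.80) / 20.73 = 620.8/20.73 = 29.95 µg/L.

29.9 µg/L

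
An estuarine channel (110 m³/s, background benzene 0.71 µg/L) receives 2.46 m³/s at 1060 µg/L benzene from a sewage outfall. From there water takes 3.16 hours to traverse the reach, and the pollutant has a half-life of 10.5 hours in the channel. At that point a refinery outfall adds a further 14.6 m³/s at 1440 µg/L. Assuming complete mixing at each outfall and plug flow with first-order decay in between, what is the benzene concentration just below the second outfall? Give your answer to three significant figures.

183 µg/L

After mixing, C = (110.0·0.7100 + 2.460·1060) / 112.5 = 2686/112.5 = 23.88 µg/L; combined flow 112.5 m³/s.
Half-life 10.5 h → k = ln 2 / 10.5 = 0.06601 h⁻¹ = 1.584 d⁻¹.
Applying C = C₀e^(−kt): 23.88 × 0.8117 = 19.38 µg/L.
At the second outfall, C = (112.5·19.38 + 14.60·1440) / (112.5 + 14.60) = 182.6 µg/L.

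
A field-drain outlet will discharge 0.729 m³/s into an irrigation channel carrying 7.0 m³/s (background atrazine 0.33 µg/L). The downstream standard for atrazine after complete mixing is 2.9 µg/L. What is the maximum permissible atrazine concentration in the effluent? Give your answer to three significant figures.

27.6 µg/L

At the limit, (Qr·Cr + Qe·Cₑ)/(Qr + Qe) = 2.9:
Cₑ = (7.729·2.9 − 7.000·0.3300) / 0.7290 = 27.58 µg/L.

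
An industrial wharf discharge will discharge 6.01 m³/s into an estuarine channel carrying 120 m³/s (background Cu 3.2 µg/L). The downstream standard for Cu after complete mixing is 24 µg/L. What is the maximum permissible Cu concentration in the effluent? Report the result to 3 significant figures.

439 µg/L

At the limit, (Qr·Cr + Qe·Cₑ)/(Qr + Qe) = 24:
Cₑ = (126.0·24 − 120.0·3.200) / 6.010 = 439.3 µg/L.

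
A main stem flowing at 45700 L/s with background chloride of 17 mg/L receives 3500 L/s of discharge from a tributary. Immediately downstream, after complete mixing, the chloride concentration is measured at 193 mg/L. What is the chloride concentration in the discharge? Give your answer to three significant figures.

Mass balance: 45700·17.00 + 3500·Cₑ = 49200·193.0
→ Cₑ = (49200·193.0 − 45700·17.00) / 3500 = 2491 mg/L.

2490 mg/L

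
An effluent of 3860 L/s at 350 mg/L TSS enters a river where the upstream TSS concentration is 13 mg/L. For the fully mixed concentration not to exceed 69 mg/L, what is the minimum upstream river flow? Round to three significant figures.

19400 L/s

Set C_mix = 69: (Q·13.00 + 3860·350.0) / (Q + 3860) = 69
→ Q = 3860·(350.0 − 69)/(69 − 13.00) = 19370 L/s.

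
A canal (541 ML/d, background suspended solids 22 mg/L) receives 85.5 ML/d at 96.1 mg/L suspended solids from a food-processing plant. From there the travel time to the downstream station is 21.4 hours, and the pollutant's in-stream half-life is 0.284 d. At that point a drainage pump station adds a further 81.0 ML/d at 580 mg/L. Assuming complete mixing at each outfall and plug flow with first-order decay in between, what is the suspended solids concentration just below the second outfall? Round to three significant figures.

69.6 mg/L

Flow-weighted average: C = (541.0·22.00 + 85.50·96.10) / 626.5 = 20120/626.5 = 32.11 mg/L; combined flow 626.5 ML/d.
Half-life 0.284 d → k = ln 2 / 0.284 = 2.441 d⁻¹.
First-order decay: C = 32.11·exp(−k·t) = 32.11·0.1135 = 3.644 mg/L.
Second outfall: C = (626.5·3.644 + 81.00·580.0)/707.5 = 69.63 mg/L.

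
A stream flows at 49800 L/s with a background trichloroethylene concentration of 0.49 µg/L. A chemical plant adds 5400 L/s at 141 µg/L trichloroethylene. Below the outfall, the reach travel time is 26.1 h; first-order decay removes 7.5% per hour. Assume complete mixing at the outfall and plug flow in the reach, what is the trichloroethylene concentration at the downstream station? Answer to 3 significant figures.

Flow-weighted average: C = (49800·0.4900 + 5400·141.0) / 55200 = 785800/55200 = 14.24 µg/L.
7.5%/h lost → k = −ln(1 − 0.075) = 0.07796 h⁻¹.
Decay over the reach: 14.24·exp(−kt) = 14.24·0.1307 = 1.861 µg/L.

1.86 µg/L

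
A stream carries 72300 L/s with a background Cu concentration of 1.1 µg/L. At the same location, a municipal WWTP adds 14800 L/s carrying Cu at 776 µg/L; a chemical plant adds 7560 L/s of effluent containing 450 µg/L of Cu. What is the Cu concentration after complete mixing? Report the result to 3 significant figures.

Conservation of mass: C = (72300·1.100 + 14800·776.0 + 7560·450.0) / 94660 = 14970000/94660 = 158.1 µg/L.

158 µg/L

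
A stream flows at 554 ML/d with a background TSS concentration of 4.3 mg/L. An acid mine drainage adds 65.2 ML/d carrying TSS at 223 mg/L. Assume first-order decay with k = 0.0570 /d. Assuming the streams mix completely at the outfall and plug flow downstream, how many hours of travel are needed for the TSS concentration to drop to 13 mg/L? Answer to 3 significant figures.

313 h

After mixing, C = (554.0·4.300 + 65.20·223.0) / 619.2 = 16920/619.2 = 27.33 mg/L.
27.33·exp(−k·t) = 13 → t = ln(27.33/13)/k = 1126000 s = 312.8 h.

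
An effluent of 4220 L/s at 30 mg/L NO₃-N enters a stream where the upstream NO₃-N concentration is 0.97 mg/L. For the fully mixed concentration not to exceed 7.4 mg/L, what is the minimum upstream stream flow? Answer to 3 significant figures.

14800 L/s

Set C_mix = 7.4: (Q·0.9700 + 4220·30.00) / (Q + 4220) = 7.4
→ Q = 4220·(30.00 − 7.4)/(7.4 − 0.9700) = 14830 L/s.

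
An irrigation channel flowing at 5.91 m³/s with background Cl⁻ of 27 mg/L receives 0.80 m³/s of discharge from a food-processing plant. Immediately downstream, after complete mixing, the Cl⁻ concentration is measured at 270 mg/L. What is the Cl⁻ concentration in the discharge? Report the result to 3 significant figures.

2070 mg/L

Mass balance: 5.910·27.00 + 0.8000·Cₑ = 6.710·270.0
→ Cₑ = (6.710·270.0 − 5.910·27.00) / 0.8000 = 2065 mg/L.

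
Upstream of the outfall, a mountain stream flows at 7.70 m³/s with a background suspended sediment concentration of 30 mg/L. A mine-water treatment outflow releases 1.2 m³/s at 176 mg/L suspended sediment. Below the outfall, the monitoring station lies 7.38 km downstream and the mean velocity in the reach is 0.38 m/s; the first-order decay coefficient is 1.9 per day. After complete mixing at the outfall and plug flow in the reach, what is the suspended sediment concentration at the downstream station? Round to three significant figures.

Mass balance: C = (7.700·30.00 + 1.200·176.0) / 8.900 = 442.2/8.900 = 49.69 mg/L.
Travel time t = 7.38·1000 / 0.38 = 19420 s = 5.395 h.
After decay, C = 49.69 × e^(−kt) = 49.69 × 0.6524 = 32.42 mg/L.

32.4 mg/L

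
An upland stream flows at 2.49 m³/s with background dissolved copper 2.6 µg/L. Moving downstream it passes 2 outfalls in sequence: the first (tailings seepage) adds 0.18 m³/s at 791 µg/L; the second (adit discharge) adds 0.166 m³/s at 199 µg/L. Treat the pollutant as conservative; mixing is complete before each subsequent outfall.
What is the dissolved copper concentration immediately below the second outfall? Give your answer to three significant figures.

64.1 µg/L

After outfall 1: Q = 2.490 + 0.1800 = 2.670 m³/s; C = (2.490·2.600 + 0.1800·791.0)/2.670 = 55.75 µg/L.
After outfall 2: Q = 2.670 + 0.1660 = 2.836 m³/s; C = (2.670·55.75 + 0.1660·199.0)/2.836 = 64.14 µg/L.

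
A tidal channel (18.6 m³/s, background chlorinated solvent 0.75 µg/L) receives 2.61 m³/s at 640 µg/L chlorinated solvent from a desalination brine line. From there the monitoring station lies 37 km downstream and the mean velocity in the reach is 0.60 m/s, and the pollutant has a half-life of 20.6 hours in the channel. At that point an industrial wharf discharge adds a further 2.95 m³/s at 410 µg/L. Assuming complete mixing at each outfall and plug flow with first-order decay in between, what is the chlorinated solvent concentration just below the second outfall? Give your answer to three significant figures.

Mass balance: C = (18.60·0.7500 + 2.610·640.0) / 21.21 = 1684/21.21 = 79.41 µg/L; combined flow 21.21 m³/s.
Travel time t = 37·1000 / 0.60 = 61670 s = 17.13 h.
Half-life 20.6 h → k = ln 2 / 20.6 = 0.03365 h⁻¹ = 0.8076 d⁻¹.
Decay over the reach: 79.41·exp(−kt) = 79.41·0.5619 = 44.62 µg/L.
At the second outfall, C = (21.21·44.62 + 2.950·410.0) / (21.21 + 2.950) = 89.24 µg/L.

89.2 µg/L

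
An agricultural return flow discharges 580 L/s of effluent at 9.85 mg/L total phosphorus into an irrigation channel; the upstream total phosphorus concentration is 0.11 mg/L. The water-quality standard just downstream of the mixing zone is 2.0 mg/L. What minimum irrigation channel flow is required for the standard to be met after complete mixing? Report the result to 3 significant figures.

2410 L/s

Set C_mix = 2.0: (Q·0.1100 + 580.0·9.850) / (Q + 580.0) = 2.0
→ Q = 580.0·(9.850 − 2.0)/(2.0 − 0.1100) = 2409 L/s.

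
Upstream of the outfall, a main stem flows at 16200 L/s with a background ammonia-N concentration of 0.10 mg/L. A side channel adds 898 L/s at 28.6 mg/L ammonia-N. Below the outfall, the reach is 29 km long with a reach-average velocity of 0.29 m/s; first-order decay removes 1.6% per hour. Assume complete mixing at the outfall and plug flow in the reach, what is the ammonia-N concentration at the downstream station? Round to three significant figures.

After mixing, C = (16200·0.1000 + 898.0·28.60) / 17100 = 27300/17100 = 1.597 mg/L.
Travel time t = 29·1000 / 0.29 = 100000 s = 27.78 h.
1.6%/h lost → k = −ln(1 − 0.016) = 0.01613 h⁻¹.
After decay, C = 1.597 × e^(−kt) = 1.597 × 0.6389 = 1.020 mg/L.

1.02 mg/L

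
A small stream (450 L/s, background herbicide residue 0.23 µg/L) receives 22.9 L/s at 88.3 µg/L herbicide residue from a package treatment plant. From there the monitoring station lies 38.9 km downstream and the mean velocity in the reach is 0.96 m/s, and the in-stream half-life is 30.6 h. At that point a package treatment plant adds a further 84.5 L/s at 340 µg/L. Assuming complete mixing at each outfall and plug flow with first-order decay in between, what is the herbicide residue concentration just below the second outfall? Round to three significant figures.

54.5 µg/L

After mixing, C = (450.0·0.2300 + 22.90·88.30) / 472.9 = 2126/472.9 = 4.495 µg/L; combined flow 472.9 L/s.
Travel time t = 38.9·1000 / 0.96 = 40520 s = 11.26 h.
Half-life 30.6 h → k = ln 2 / 30.6 = 0.02265 h⁻¹ = 0.5436 d⁻¹.
After decay, C = 4.495 × e^(−kt) = 4.495 × 0.7749 = 3.483 µg/L.
At the second outfall, C = (472.9·3.483 + 84.50·340.0) / (472.9 + 84.50) = 54.50 µg/L.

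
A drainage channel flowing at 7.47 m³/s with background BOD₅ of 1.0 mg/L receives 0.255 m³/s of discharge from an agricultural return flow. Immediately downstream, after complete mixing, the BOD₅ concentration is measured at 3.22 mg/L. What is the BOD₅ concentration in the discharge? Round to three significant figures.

68.3 mg/L

Mass balance: 7.470·1.000 + 0.2550·Cₑ = 7.725·3.220
→ Cₑ = (7.725·3.220 − 7.470·1.000) / 0.2550 = 68.25 mg/L.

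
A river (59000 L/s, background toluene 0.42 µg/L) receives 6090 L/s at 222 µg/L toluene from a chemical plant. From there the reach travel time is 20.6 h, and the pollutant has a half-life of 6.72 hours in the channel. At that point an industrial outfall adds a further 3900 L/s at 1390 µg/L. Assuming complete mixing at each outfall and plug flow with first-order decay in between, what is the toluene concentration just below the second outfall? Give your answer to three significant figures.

Mixed concentration C = ΣQC/ΣQ = (59000·0.4200 + 6090·222.0) / 65090 = 1377000/65090 = 21.15 µg/L; combined flow 65090 L/s.
Half-life 6.72 h → k = ln 2 / 6.72 = 0.1031 h⁻¹ = 2.476 d⁻¹.
Applying C = C₀e^(−kt): 21.15 × 0.1195 = 2.527 µg/L.
At the second outfall, C = (65090·2.527 + 3900·1390) / (65090 + 3900) = 80.96 µg/L.

81.0 µg/L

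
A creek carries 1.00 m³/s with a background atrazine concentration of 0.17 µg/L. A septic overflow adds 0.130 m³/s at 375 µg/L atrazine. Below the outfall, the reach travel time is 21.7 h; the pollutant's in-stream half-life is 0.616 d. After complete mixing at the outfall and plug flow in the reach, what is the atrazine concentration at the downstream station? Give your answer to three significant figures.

15.7 µg/L

Flow-weighted average: C = (1.000·0.1700 + 0.1300·375.0) / 1.130 = 48.92/1.130 = 43.29 µg/L.
Half-life 0.616 d → k = ln 2 / 0.616 = 1.125 d⁻¹.
After decay, C = 43.29 × e^(−kt) = 43.29 × 0.3615 = 15.65 µg/L.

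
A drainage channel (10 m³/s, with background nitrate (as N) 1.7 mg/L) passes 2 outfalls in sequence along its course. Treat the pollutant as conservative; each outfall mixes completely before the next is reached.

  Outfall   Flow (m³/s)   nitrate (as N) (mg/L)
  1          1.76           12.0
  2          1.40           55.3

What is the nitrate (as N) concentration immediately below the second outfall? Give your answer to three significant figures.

8.78 mg/L

Outfall 1: combined Q = 11.76 m³/s; C = (10.00·1.700 + 1.760·12.00)/11.76 = 3.241 mg/L.
Outfall 2: combined Q = 13.16 m³/s; C = (11.76·3.241 + 1.400·55.30)/13.16 = 8.780 mg/L.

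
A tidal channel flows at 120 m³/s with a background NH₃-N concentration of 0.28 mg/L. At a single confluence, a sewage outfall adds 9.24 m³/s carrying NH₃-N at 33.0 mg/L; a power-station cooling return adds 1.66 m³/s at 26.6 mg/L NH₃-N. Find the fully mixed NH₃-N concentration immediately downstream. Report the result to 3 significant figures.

2.92 mg/L

Mass balance: C = (120.0·0.2800 + 9.240·33.00 + 1.660·26.60) / 130.9 = 382.7/130.9 = 2.923 mg/L.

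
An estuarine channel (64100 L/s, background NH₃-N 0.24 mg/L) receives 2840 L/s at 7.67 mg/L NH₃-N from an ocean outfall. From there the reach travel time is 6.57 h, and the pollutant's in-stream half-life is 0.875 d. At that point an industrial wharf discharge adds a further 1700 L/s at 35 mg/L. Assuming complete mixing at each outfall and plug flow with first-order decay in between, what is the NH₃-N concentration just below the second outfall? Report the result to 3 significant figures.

1.30 mg/L

Flow-weighted average: C = (64100·0.2400 + 2840·7.670) / 66940 = 37170/66940 = 0.5552 mg/L; combined flow 66940 L/s.
Half-life 0.875 d → k = ln 2 / 0.875 = 0.7922 d⁻¹.
First-order decay: C = 0.5552·exp(−k·t) = 0.5552·0.8050 = 0.4470 mg/L.
Second outfall: C = (66940·0.4470 + 1700·35.00)/68640 = 1.303 mg/L.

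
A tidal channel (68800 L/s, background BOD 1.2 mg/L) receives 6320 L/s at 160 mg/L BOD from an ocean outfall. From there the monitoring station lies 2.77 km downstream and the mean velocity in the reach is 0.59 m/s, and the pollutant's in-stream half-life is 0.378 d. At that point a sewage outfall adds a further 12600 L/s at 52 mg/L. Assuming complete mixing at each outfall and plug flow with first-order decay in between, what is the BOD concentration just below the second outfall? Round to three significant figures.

Flow-weighted average: C = (68800·1.200 + 6320·160.0) / 75120 = 1094000/75120 = 14.56 mg/L; combined flow 75120 L/s.
Travel time t = 2.77·1000 / 0.59 = 4695 s = 1.304 h.
Half-life 0.378 d → k = ln 2 / 0.378 = 1.834 d⁻¹.
After decay, C = 14.56 × e^(−kt) = 14.56 × 0.9052 = 13.18 mg/L.
Second outfall: C = (75120·13.18 + 12600·52.00)/87720 = 18.76 mg/L.

18.8 mg/L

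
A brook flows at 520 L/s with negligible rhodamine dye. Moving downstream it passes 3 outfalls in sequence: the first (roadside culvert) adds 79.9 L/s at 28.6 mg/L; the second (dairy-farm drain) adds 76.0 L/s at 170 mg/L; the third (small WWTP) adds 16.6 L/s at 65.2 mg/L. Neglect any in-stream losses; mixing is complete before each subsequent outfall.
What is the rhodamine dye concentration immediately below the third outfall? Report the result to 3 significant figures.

Outfall 1: combined Q = 599.9 L/s; C = (520.0·0 + 79.90·28.60)/599.9 = 3.809 mg/L.
Outfall 2: combined Q = 675.9 L/s; C = (599.9·3.809 + 76.00·170.0)/675.9 = 22.50 mg/L.
Outfall 3: combined Q = 692.5 L/s; C = (675.9·22.50 + 16.60·65.20)/692.5 = 23.52 mg/L.

23.5 mg/L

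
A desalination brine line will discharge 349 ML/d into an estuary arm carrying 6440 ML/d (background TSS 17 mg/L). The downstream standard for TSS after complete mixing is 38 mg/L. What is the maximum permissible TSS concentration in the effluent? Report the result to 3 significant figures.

At the limit, (Qr·Cr + Qe·Cₑ)/(Qr + Qe) = 38:
Cₑ = (6789·38 − 6440·17.00) / 349.0 = 425.5 mg/L.

426 mg/L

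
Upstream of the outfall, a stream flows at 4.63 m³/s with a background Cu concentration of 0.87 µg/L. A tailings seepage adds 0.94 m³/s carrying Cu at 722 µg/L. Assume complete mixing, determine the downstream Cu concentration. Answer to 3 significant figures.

Conservation of mass: C = (4.630·0.8700 + 0.9400·722.0) / 5.570 = 682.7/5.570 = 122.6 µg/L.

123 µg/L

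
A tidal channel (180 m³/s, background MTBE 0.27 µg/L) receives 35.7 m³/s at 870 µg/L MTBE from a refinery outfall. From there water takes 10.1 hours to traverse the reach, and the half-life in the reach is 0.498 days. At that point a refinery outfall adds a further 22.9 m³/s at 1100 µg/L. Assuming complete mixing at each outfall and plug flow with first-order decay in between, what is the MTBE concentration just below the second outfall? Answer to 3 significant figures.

Flow-weighted average: C = (180.0·0.2700 + 35.70·870.0) / 215.7 = 31110/215.7 = 144.2 µg/L; combined flow 215.7 m³/s.
Half-life 0.498 d → k = ln 2 / 0.498 = 1.392 d⁻¹.
Applying C = C₀e^(−kt): 144.2 × 0.5567 = 80.28 µg/L.
At the second outfall, C = (215.7·80.28 + 22.90·1100) / (215.7 + 22.90) = 178.2 µg/L.

178 µg/L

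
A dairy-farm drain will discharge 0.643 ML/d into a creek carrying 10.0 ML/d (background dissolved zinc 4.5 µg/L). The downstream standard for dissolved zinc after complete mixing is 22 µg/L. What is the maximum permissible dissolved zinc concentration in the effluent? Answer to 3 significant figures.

294 µg/L

At the limit, (Qr·Cr + Qe·Cₑ)/(Qr + Qe) = 22:
Cₑ = (10.64·22 − 10.00·4.500) / 0.6430 = 294.2 µg/L.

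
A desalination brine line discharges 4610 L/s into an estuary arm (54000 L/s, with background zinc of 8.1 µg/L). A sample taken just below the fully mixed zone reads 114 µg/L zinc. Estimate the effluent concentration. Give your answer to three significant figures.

Mass balance: 54000·8.100 + 4610·Cₑ = 58610·114.0
→ Cₑ = (58610·114.0 − 54000·8.100) / 4610 = 1354 µg/L.

1350 µg/L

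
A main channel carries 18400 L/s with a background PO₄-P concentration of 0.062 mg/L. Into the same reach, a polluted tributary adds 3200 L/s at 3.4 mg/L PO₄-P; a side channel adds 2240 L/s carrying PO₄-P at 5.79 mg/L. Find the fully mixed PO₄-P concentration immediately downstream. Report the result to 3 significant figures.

1.05 mg/L

Flow-weighted average: C = (18400·0.06200 + 3200·3.400 + 2240·5.790) / 23840 = 24990/23840 = 1.048 mg/L.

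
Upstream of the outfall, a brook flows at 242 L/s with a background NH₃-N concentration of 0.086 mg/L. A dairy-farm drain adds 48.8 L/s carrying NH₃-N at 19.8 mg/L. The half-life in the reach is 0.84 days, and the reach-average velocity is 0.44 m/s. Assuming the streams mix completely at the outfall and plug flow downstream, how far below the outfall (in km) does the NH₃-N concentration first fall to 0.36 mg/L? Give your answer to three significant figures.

Mass balance: C = (242.0·0.08600 + 48.80·19.80) / 290.8 = 987.1/290.8 = 3.394 mg/L.
Half-life 0.84 d → k = ln 2 / 0.84 = 0.8252 d⁻¹.
Set 3.394·exp(−k·t) = 0.36 → t = ln(3.394/0.36)/k = 234900 s = 65.26 h.
Distance = v·t = 0.44·234900 = 103400 m = 103.4 km.

103 km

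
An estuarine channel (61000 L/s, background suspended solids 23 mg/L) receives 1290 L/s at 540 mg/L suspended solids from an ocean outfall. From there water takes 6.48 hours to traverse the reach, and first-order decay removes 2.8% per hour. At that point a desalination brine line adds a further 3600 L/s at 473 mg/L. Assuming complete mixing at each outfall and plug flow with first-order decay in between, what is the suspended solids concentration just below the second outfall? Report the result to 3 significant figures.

52.4 mg/L

Flow-weighted average: C = (61000·23.00 + 1290·540.0) / 62290 = 2100000/62290 = 33.71 mg/L; combined flow 62290 L/s.
2.8%/h lost → k = −ln(1 − 0.028) = 0.02840 h⁻¹.
Decay over the reach: 33.71·exp(−kt) = 33.71·0.8319 = 28.04 mg/L.
At the second outfall, C = (62290·28.04 + 3600·473.0) / (62290 + 3600) = 52.35 mg/L.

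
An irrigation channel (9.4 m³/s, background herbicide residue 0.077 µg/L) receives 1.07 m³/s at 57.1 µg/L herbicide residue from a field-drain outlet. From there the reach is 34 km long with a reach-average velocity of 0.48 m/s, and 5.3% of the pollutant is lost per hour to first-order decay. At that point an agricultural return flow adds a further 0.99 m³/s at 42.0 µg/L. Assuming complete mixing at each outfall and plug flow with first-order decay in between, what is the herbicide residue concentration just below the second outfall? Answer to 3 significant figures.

5.48 µg/L

Mass balance: C = (9.400·0.07700 + 1.070·57.10) / 10.47 = 61.82/10.47 = 5.905 µg/L; combined flow 10.47 m³/s.
Travel time t = 34·1000 / 0.48 = 70830 s = 19.68 h.
5.3%/h lost → k = −ln(1 − 0.053) = 0.05446 h⁻¹.
First-order decay: C = 5.905·exp(−k·t) = 5.905·0.3425 = 2.022 µg/L.
At the second outfall, C = (10.47·2.022 + 0.9900·42.00) / (10.47 + 0.9900) = 5.476 µg/L.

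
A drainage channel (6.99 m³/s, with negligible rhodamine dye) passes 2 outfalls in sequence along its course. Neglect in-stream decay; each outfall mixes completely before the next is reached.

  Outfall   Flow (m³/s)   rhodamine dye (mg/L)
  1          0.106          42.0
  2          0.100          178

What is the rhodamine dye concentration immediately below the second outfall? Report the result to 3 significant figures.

3.09 mg/L

Outfall 1: combined Q = 7.096 m³/s; C = (6.990·0 + 0.1060·42.00)/7.096 = 0.6274 mg/L.
Outfall 2: combined Q = 7.196 m³/s; C = (7.096·0.6274 + 0.1000·178.0)/7.196 = 3.092 mg/L.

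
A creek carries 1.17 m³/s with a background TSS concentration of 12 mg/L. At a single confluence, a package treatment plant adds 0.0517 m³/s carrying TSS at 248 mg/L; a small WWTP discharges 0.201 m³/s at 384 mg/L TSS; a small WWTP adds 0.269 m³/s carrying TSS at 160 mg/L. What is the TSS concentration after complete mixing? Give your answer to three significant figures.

86.9 mg/L

After mixing, C = (1.170·12.00 + 0.05170·248.0 + 0.2010·384.0 + 0.2690·160.0) / 1.692 = 147.1/1.692 = 86.95 mg/L.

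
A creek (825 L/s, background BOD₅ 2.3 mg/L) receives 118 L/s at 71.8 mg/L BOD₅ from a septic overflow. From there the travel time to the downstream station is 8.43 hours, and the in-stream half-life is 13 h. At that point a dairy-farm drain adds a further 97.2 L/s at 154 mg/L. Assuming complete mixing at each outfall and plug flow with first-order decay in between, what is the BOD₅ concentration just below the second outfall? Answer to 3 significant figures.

20.8 mg/L

Flow-weighted average: C = (825.0·2.300 + 118.0·71.80) / 943.0 = 10370/943.0 = 11.00 mg/L; combined flow 943.0 L/s.
Half-life 13 h → k = ln 2 / 13 = 0.05332 h⁻¹ = 1.280 d⁻¹.
After decay, C = 11.00 × e^(−kt) = 11.00 × 0.6380 = 7.015 mg/L.
Second outfall: C = (943.0·7.015 + 97.20·154.0)/1040 = 20.75 mg/L.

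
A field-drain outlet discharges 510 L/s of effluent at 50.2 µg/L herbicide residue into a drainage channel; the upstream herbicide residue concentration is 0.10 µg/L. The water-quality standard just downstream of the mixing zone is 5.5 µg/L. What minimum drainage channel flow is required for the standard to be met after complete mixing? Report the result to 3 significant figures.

Set C_mix = 5.5: (Q·0.1000 + 510.0·50.20) / (Q + 510.0) = 5.5
→ Q = 510.0·(50.20 − 5.5)/(5.5 − 0.1000) = 4222 L/s.

4220 L/s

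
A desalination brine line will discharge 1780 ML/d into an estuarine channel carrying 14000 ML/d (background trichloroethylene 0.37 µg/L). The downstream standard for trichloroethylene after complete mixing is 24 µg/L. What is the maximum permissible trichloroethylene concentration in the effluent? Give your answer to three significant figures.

At the limit, (Qr·Cr + Qe·Cₑ)/(Qr + Qe) = 24:
Cₑ = (15780·24 − 14000·0.3700) / 1780 = 209.9 µg/L.

210 µg/L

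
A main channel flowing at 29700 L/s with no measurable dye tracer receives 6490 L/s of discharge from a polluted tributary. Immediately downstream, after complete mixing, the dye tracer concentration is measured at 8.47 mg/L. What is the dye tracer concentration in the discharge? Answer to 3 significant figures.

47.2 mg/L

Mass balance: 29700·0 + 6490·Cₑ = 36190·8.470
→ Cₑ = (36190·8.470 − 29700·0) / 6490 = 47.23 mg/L.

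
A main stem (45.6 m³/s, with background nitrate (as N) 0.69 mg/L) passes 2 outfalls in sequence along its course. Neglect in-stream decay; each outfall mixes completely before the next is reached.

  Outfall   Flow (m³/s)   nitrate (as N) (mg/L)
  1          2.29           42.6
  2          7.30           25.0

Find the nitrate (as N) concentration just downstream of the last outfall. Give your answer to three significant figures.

5.64 mg/L

After outfall 1: Q = 45.60 + 2.290 = 47.89 m³/s; C = (45.60·0.6900 + 2.290·42.60)/47.89 = 2.694 mg/L.
After outfall 2: Q = 47.89 + 7.300 = 55.19 m³/s; C = (47.89·2.694 + 7.300·25.00)/55.19 = 5.644 mg/L.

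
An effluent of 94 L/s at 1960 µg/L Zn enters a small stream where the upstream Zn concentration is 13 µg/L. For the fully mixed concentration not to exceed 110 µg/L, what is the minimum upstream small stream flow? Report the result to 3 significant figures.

Set C_mix = 110: (Q·13.00 + 94.00·1960) / (Q + 94.00) = 110
→ Q = 94.00·(1960 − 110)/(110 − 13.00) = 1793 L/s.

1790 L/s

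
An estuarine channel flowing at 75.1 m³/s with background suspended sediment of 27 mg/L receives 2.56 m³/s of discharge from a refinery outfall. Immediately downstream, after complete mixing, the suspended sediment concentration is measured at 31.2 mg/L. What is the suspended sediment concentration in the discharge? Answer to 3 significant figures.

154 mg/L

Mass balance: 75.10·27.00 + 2.560·Cₑ = 77.66·31.20
→ Cₑ = (77.66·31.20 − 75.10·27.00) / 2.560 = 154.4 mg/L.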